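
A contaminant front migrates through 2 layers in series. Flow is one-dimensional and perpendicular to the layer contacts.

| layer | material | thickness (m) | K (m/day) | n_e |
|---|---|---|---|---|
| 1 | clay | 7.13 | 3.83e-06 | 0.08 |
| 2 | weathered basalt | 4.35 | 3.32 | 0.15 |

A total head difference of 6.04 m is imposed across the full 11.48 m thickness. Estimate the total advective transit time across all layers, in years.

1030

With flow normal to the layers, continuity requires the same specific discharge q through every layer.
Σ(b_i/K_i) = 7.13/3.83e-06 + 4.35/3.32 = 1.862e+06 d.
q = Δh / Σ(b_i/K_i) = 6.04 / 1.862e+06 = 3.244e-06 m/day.
In each layer the seepage velocity is v_i = q/n_i, so the layer transit time is t_i = b_i·n_i / q:
  layer 1 (clay): t_1 = 7.13 × 0.08 / 3.244e-06 = 1.758e+05 d
  layer 2 (weathered basalt): t_2 = 4.35 × 0.15 / 3.244e-06 = 2.011e+05 d
Total t = Σ t_i = 3.769e+05 days = 1032 years.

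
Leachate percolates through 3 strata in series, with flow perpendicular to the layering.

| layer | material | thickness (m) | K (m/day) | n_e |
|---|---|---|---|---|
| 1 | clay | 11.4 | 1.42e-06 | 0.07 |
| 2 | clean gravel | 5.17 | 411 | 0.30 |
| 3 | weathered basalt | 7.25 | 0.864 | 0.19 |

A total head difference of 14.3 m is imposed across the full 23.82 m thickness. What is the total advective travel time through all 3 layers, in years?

5730

With flow normal to the layers, continuity requires the same specific discharge q through every layer.
Σ(b_i/K_i) = 11.4/1.42e-06 + 5.17/411 + 7.25/0.864 = 8.028e+06 d.
q = Δh / Σ(b_i/K_i) = 14.3 / 8.028e+06 = 1.781e-06 m/day.
In each layer the seepage velocity is v_i = q/n_i, so the layer transit time is t_i = b_i·n_i / q:
  layer 1 (clay): t_1 = 11.4 × 0.07 / 1.781e-06 = 4.480e+05 d
  layer 2 (clean gravel): t_2 = 5.17 × 0.30 / 1.781e-06 = 8.707e+05 d
  layer 3 (weathered basalt): t_3 = 7.25 × 0.19 / 1.781e-06 = 7.733e+05 d
Total t = Σ t_i = 2.092e+06 days = 5728 years.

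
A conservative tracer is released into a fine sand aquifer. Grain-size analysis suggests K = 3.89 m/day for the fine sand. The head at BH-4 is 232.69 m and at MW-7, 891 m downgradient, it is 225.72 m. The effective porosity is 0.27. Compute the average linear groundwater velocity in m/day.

Hydraulic gradient i = (232.69 − 225.72) / 891 = 6.97 / 891 = 0.007823.
Darcy flux q = K · i = 3.890 × 0.007823 = 0.03043 m/day.
Seepage velocity v = q / n_e = 0.03043 / 0.27 = 0.1127 m/day.

0.113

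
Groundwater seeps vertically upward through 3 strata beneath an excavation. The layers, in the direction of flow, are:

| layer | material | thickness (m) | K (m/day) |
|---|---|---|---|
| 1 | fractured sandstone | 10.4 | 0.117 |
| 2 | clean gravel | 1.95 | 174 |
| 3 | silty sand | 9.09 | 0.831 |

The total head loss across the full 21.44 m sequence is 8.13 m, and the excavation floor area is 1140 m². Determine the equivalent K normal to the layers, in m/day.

0.215

Flow is perpendicular to layering, so the layers act in series and the equivalent K is the thickness-weighted harmonic mean.
Total thickness L = 10.4 + 1.95 + 9.09 = 21.44 m.
Σ(b_i/K_i) = 10.4/0.117 + 1.95/174 + 9.09/0.831 = 99.84 d.
K_eq = L / Σ(b_i/K_i) = 21.44 / 99.84 = 0.2147 m/day.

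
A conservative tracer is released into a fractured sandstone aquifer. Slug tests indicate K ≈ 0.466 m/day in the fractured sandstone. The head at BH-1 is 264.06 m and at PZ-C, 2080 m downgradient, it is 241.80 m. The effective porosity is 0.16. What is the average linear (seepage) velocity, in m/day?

0.0312

Hydraulic gradient i = (264.06 − 241.80) / 2080 = 22.26 / 2080 = 0.01070.
Darcy flux q = K · i = 0.4660 × 0.01070 = 0.004987 m/day.
Seepage velocity v = q / n_e = 0.004987 / 0.16 = 0.03117 m/day.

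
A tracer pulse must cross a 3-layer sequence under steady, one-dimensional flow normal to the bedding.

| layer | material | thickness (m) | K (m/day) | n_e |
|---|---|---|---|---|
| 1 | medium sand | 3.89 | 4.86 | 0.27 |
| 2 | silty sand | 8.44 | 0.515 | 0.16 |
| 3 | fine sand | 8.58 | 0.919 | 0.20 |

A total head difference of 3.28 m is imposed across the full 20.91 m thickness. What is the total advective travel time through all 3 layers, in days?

33.3

With flow normal to the layers, continuity requires the same specific discharge q through every layer.
Σ(b_i/K_i) = 3.89/4.86 + 8.44/0.515 + 8.58/0.919 = 26.52 d.
q = Δh / Σ(b_i/K_i) = 3.28 / 26.52 = 0.1237 m/day.
In each layer the seepage velocity is v_i = q/n_i, so the layer transit time is t_i = b_i·n_i / q:
  layer 1 (medium sand): t_1 = 3.89 × 0.27 / 0.1237 = 8.494 d
  layer 2 (silty sand): t_2 = 8.44 × 0.16 / 0.1237 = 10.92 d
  layer 3 (fine sand): t_3 = 8.58 × 0.20 / 0.1237 = 13.88 d
Total t = Σ t_i = 33.29 days.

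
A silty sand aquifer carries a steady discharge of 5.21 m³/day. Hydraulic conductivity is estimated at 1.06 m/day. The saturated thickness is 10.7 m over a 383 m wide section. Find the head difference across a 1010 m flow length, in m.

1.21

Cross-sectional area A = 383 × 10.7 = 4098 m².
From Q = K·A·i, i = Q / (K·A) = 5.21 / (1.060 × 4098) = 0.001199.
Head loss Δh = i · L = 0.001199 × 1010 = 1.211 m.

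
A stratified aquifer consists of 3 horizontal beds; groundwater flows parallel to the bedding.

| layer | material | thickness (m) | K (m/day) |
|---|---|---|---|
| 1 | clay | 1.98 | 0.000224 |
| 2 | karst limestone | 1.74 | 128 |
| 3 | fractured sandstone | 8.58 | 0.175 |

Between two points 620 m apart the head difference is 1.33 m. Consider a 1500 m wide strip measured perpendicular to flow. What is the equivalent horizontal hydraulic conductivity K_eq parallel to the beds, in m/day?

Flow is parallel to layering, so each bed carries its own Darcy discharge and the transmissivities add.
Σ(K_i·b_i) = 0.000224×1.98 + 128×1.74 + 0.175×8.58 = 224.2 m²/day.
Total thickness b = 12.30 m, so K_eq = Σ(K_i·b_i)/b = 18.23 m/day.

18.2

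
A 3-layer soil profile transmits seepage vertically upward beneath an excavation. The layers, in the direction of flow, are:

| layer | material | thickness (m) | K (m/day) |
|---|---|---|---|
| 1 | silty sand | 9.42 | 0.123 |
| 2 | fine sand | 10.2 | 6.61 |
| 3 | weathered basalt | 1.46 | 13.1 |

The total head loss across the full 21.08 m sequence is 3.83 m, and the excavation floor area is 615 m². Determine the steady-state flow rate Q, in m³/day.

Flow is perpendicular to layering, so the layers act in series and the equivalent K is the thickness-weighted harmonic mean.
Total thickness L = 9.42 + 10.2 + 1.46 = 21.08 m.
Σ(b_i/K_i) = 9.42/0.123 + 10.2/6.61 + 1.46/13.1 = 78.24 d.
K_eq = L / Σ(b_i/K_i) = 21.08 / 78.24 = 0.2694 m/day.
Q = K_eq · A · (Δh/L) = 0.2694 × 615 × (3.83/21.08) = 30.11 m³/day.

30.1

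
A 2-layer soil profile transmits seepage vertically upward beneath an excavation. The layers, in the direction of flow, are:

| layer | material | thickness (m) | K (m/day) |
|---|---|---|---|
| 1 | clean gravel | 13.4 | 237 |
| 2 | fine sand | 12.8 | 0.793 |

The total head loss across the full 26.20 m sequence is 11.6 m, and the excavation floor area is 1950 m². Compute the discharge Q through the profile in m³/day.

Flow is perpendicular to layering, so the layers act in series and the equivalent K is the thickness-weighted harmonic mean.
Total thickness L = 13.4 + 12.8 = 26.20 m.
Σ(b_i/K_i) = 13.4/237 + 12.8/0.793 = 16.20 d.
K_eq = L / Σ(b_i/K_i) = 26.20 / 16.20 = 1.618 m/day.
Q = K_eq · A · (Δh/L) = 1.618 × 1950 × (11.6/26.20) = 1396 m³/day.

1400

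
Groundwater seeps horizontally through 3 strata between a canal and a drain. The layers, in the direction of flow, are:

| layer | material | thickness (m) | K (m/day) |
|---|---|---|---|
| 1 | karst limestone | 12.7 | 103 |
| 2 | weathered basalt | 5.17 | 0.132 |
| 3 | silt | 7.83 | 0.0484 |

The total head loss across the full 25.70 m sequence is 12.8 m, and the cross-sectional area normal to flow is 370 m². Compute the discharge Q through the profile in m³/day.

23.6

Flow is perpendicular to layering, so the layers act in series and the equivalent K is the thickness-weighted harmonic mean.
Total thickness L = 12.7 + 5.17 + 7.83 = 25.70 m.
Σ(b_i/K_i) = 12.7/103 + 5.17/0.132 + 7.83/0.0484 = 201.1 d.
K_eq = L / Σ(b_i/K_i) = 25.70 / 201.1 = 0.1278 m/day.
Q = K_eq · A · (Δh/L) = 0.1278 × 370 × (12.8/25.70) = 23.55 m³/day.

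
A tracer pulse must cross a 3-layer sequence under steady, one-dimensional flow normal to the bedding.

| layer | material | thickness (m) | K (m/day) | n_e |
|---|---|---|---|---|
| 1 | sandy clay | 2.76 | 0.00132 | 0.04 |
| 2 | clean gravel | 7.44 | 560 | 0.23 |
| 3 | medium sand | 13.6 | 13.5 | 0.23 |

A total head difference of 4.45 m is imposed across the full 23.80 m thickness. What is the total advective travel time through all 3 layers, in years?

With flow normal to the layers, continuity requires the same specific discharge q through every layer.
Σ(b_i/K_i) = 2.76/0.00132 + 7.44/560 + 13.6/13.5 = 2092 d.
q = Δh / Σ(b_i/K_i) = 4.45 / 2092 = 0.002127 m/day.
In each layer the seepage velocity is v_i = q/n_i, so the layer transit time is t_i = b_i·n_i / q:
  layer 1 (sandy clay): t_1 = 2.76 × 0.04 / 0.002127 = 51.90 d
  layer 2 (clean gravel): t_2 = 7.44 × 0.23 / 0.002127 = 804.4 d
  layer 3 (medium sand): t_3 = 13.6 × 0.23 / 0.002127 = 1470 d
Total t = Σ t_i = 2327 days = 6.370 years.

6.37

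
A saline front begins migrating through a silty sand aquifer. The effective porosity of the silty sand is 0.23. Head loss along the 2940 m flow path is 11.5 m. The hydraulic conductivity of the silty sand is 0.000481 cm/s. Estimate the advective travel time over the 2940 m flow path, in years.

Convert K: 0.000481 cm/s × 864 = 0.4156 m/day.
Hydraulic gradient i = Δh / L = 11.5 / 2940 = 0.003912.
Darcy flux q = K · i = 0.4156 × 0.003912 = 0.001626 m/day.
Seepage velocity v = q / n_e = 0.001626 / 0.23 = 0.007068 m/day.
Travel time t = L / v = 2940 / 0.007068 = 4.160e+05 days = 1139 years.

1140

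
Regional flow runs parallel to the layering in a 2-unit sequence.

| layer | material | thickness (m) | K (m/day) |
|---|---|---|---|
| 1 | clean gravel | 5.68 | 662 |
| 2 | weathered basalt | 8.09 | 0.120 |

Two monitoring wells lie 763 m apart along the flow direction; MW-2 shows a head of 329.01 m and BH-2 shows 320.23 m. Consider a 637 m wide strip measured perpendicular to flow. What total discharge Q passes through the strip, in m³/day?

27600

Flow is parallel to layering, so each bed carries its own Darcy discharge and the transmissivities add.
Σ(K_i·b_i) = 662×5.68 + 0.120×8.09 = 3761 m²/day.
Hydraulic gradient i = (329.01 − 320.23) / 763 = 8.78 / 763 = 0.01151.
Q = Σ(K_i·b_i) · W · i = 3761 × 637 × 0.01151 = 27569 m³/day.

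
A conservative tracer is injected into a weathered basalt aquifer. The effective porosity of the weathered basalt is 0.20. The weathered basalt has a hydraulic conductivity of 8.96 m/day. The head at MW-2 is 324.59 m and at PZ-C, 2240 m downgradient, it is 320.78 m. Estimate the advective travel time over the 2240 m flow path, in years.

Hydraulic gradient i = (324.59 − 320.78) / 2240 = 3.81 / 2240 = 0.001701.
Darcy flux q = K · i = 8.960 × 0.001701 = 0.01524 m/day.
Seepage velocity v = q / n_e = 0.01524 / 0.20 = 0.07620 m/day.
Travel time t = L / v = 2240 / 0.07620 = 29396 days = 80.48 years.

80.5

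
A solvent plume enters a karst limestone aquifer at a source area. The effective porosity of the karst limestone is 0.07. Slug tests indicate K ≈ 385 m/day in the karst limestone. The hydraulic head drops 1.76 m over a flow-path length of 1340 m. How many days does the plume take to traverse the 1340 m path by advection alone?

185

Hydraulic gradient i = Δh / L = 1.76 / 1340 = 0.001313.
Darcy flux q = K · i = 385.0 × 0.001313 = 0.5057 m/day.
Seepage velocity v = q / n_e = 0.5057 / 0.07 = 7.224 m/day.
Travel time t = L / v = 1340 / 7.224 = 185.5 days.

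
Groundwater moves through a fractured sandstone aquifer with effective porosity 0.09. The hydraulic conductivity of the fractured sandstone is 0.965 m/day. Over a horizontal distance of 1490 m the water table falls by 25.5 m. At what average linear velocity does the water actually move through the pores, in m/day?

Hydraulic gradient i = Δh / L = 25.5 / 1490 = 0.01711.
Darcy flux q = K · i = 0.9650 × 0.01711 = 0.01652 m/day.
Seepage velocity v = q / n_e = 0.01652 / 0.09 = 0.1835 m/day.

0.184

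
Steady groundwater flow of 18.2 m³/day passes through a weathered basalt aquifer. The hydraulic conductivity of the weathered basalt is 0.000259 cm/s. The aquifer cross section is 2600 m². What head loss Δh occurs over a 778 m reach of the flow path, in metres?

24.3

Convert K: 0.000259 cm/s × 864 = 0.2238 m/day.
From Q = K·A·i, i = Q / (K·A) = 18.2 / (0.2238 × 2600) = 0.03128.
Head loss Δh = i · L = 0.03128 × 778 = 24.34 m.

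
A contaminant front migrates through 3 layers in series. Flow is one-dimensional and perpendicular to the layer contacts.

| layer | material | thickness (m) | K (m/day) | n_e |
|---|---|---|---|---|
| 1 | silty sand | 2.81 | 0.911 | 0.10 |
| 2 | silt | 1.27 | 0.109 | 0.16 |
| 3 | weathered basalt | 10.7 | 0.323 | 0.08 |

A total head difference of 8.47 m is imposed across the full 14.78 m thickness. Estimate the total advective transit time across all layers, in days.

With flow normal to the layers, continuity requires the same specific discharge q through every layer.
Σ(b_i/K_i) = 2.81/0.911 + 1.27/0.109 + 10.7/0.323 = 47.86 d.
q = Δh / Σ(b_i/K_i) = 8.47 / 47.86 = 0.1770 m/day.
In each layer the seepage velocity is v_i = q/n_i, so the layer transit time is t_i = b_i·n_i / q:
  layer 1 (silty sand): t_1 = 2.81 × 0.10 / 0.1770 = 1.588 d
  layer 2 (silt): t_2 = 1.27 × 0.16 / 0.1770 = 1.148 d
  layer 3 (weathered basalt): t_3 = 10.7 × 0.08 / 0.1770 = 4.837 d
Total t = Σ t_i = 7.573 days.

7.57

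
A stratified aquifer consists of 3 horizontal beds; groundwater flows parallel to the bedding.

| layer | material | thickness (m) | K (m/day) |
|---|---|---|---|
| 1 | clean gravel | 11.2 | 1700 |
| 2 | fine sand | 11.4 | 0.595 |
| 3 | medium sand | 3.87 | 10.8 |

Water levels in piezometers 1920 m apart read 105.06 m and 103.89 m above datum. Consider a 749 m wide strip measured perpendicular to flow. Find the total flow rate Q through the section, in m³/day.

8710

Flow is parallel to layering, so each bed carries its own Darcy discharge and the transmissivities add.
Σ(K_i·b_i) = 1700×11.2 + 0.595×11.4 + 10.8×3.87 = 19089 m²/day.
Hydraulic gradient i = (105.06 − 103.89) / 1920 = 1.17 / 1920 = 0.0006094.
Q = Σ(K_i·b_i) · W · i = 19089 × 749 × 0.0006094 = 8712 m³/day.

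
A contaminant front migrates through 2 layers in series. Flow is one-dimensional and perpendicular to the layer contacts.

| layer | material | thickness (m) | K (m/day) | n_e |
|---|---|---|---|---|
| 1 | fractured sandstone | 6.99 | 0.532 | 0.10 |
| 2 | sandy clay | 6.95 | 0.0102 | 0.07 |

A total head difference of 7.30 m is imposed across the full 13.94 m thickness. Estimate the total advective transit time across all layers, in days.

With flow normal to the layers, continuity requires the same specific discharge q through every layer.
Σ(b_i/K_i) = 6.99/0.532 + 6.95/0.0102 = 694.5 d.
q = Δh / Σ(b_i/K_i) = 7.30 / 694.5 = 0.01051 m/day.
In each layer the seepage velocity is v_i = q/n_i, so the layer transit time is t_i = b_i·n_i / q:
  layer 1 (fractured sandstone): t_1 = 6.99 × 0.10 / 0.01051 = 66.50 d
  layer 2 (sandy clay): t_2 = 6.95 × 0.07 / 0.01051 = 46.28 d
Total t = Σ t_i = 112.8 days.

113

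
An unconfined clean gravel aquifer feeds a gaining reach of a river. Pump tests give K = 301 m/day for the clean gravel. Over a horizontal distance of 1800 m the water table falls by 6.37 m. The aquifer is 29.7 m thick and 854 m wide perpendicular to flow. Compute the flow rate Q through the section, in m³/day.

27000

Cross-sectional area A = 854 × 29.7 = 25364 m².
Hydraulic gradient i = Δh / L = 6.37 / 1800 = 0.003539.
Darcy's law: Q = K · A · i = 301.0 × 25364 × 0.003539 = 27018 m³/day.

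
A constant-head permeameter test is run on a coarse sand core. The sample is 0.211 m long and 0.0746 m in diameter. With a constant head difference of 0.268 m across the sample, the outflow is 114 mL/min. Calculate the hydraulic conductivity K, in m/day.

29.6

Cross-sectional area A = π·(d/2)² = π × (0.0746/2)² = 0.004371 m².
Convert discharge: 114 mL/min = 1.900e-06 m³/s.
Darcy's law rearranged: K = Q·L / (A·Δh) = 1.900e-06 × 0.211 / (0.004371 × 0.268) = 0.0003422 m/s = 29.57 m/day.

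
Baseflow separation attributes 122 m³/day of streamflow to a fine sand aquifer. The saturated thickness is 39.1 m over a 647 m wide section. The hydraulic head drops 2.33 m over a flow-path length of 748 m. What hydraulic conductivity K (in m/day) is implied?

1.55

Cross-sectional area A = 647 × 39.1 = 25298 m².
Hydraulic gradient i = Δh / L = 2.33 / 748 = 0.003115.
From Q = K·A·i, K = Q / (A·i) = 122 / (25298 × 0.003115) = 1.548 m/day.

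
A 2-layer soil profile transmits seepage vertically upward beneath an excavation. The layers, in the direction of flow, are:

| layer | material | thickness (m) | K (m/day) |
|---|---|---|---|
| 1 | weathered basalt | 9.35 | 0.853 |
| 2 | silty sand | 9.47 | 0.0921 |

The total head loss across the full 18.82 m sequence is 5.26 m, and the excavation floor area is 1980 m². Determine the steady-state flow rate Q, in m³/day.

Flow is perpendicular to layering, so the layers act in series and the equivalent K is the thickness-weighted harmonic mean.
Total thickness L = 9.35 + 9.47 = 18.82 m.
Σ(b_i/K_i) = 9.35/0.853 + 9.47/0.0921 = 113.8 d.
K_eq = L / Σ(b_i/K_i) = 18.82 / 113.8 = 0.1654 m/day.
Q = K_eq · A · (Δh/L) = 0.1654 × 1980 × (5.26/18.82) = 91.53 m³/day.

91.5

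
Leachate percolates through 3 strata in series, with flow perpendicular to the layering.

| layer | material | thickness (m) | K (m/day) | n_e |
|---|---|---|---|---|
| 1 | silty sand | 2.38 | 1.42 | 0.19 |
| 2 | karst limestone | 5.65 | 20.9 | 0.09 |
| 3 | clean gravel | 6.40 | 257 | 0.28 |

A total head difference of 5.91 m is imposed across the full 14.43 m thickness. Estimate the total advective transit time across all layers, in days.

With flow normal to the layers, continuity requires the same specific discharge q through every layer.
Σ(b_i/K_i) = 2.38/1.42 + 5.65/20.9 + 6.40/257 = 1.971 d.
q = Δh / Σ(b_i/K_i) = 5.91 / 1.971 = 2.998 m/day.
In each layer the seepage velocity is v_i = q/n_i, so the layer transit time is t_i = b_i·n_i / q:
  layer 1 (silty sand): t_1 = 2.38 × 0.19 / 2.998 = 0.1508 d
  layer 2 (karst limestone): t_2 = 5.65 × 0.09 / 2.998 = 0.1696 d
  layer 3 (clean gravel): t_3 = 6.40 × 0.28 / 2.998 = 0.5977 d
Total t = Σ t_i = 0.9182 days.

0.918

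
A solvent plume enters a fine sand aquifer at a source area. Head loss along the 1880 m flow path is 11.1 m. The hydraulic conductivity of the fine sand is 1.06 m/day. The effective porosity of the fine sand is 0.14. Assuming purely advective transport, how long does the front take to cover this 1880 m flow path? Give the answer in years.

115

Hydraulic gradient i = Δh / L = 11.1 / 1880 = 0.005904.
Darcy flux q = K · i = 1.060 × 0.005904 = 0.006259 m/day.
Seepage velocity v = q / n_e = 0.006259 / 0.14 = 0.04470 m/day.
Travel time t = L / v = 1880 / 0.04470 = 42055 days = 115.1 years.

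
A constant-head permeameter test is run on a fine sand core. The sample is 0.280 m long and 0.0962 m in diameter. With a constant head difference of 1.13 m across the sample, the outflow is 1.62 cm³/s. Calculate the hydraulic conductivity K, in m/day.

Cross-sectional area A = π·(d/2)² = π × (0.0962/2)² = 0.007268 m².
Convert discharge: 1.62 cm³/s = 1.620e-06 m³/s.
Darcy's law rearranged: K = Q·L / (A·Δh) = 1.620e-06 × 0.280 / (0.007268 × 1.13) = 5.523e-05 m/s = 4.772 m/day.

4.77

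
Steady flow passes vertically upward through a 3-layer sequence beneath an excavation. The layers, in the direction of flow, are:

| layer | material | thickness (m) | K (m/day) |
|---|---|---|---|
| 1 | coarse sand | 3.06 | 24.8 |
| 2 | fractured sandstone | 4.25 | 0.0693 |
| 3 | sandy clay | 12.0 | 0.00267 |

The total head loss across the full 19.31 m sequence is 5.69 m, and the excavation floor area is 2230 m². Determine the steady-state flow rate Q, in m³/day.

Flow is perpendicular to layering, so the layers act in series and the equivalent K is the thickness-weighted harmonic mean.
Total thickness L = 3.06 + 4.25 + 12.0 = 19.31 m.
Σ(b_i/K_i) = 3.06/24.8 + 4.25/0.0693 + 12.0/0.00267 = 4556 d.
K_eq = L / Σ(b_i/K_i) = 19.31 / 4556 = 0.004239 m/day.
Q = K_eq · A · (Δh/L) = 0.004239 × 2230 × (5.69/19.31) = 2.785 m³/day.

2.79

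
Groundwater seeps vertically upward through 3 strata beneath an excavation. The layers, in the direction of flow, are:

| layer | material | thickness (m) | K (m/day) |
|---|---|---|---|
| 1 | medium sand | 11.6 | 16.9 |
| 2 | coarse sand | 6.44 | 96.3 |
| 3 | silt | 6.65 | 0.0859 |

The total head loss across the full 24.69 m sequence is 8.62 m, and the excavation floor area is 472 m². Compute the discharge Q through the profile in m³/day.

Flow is perpendicular to layering, so the layers act in series and the equivalent K is the thickness-weighted harmonic mean.
Total thickness L = 11.6 + 6.44 + 6.65 = 24.69 m.
Σ(b_i/K_i) = 11.6/16.9 + 6.44/96.3 + 6.65/0.0859 = 78.17 d.
K_eq = L / Σ(b_i/K_i) = 24.69 / 78.17 = 0.3159 m/day.
Q = K_eq · A · (Δh/L) = 0.3159 × 472 × (8.62/24.69) = 52.05 m³/day.

52.0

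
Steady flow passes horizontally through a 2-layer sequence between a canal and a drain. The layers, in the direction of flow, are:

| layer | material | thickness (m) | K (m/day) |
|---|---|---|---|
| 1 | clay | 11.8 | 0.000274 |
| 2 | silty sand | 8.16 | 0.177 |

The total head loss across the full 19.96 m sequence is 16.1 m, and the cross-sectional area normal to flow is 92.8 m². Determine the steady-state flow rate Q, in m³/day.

0.0347

Flow is perpendicular to layering, so the layers act in series and the equivalent K is the thickness-weighted harmonic mean.
Total thickness L = 11.8 + 8.16 = 19.96 m.
Σ(b_i/K_i) = 11.8/0.000274 + 8.16/0.177 = 43112 d.
K_eq = L / Σ(b_i/K_i) = 19.96 / 43112 = 0.0004630 m/day.
Q = K_eq · A · (Δh/L) = 0.0004630 × 92.8 × (16.1/19.96) = 0.03466 m³/day.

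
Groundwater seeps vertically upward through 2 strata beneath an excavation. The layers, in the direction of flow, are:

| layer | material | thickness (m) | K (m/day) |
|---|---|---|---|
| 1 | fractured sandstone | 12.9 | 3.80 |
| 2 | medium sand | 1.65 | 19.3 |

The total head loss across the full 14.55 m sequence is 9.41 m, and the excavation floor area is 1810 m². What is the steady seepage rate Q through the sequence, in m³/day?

4890

Flow is perpendicular to layering, so the layers act in series and the equivalent K is the thickness-weighted harmonic mean.
Total thickness L = 12.9 + 1.65 = 14.55 m.
Σ(b_i/K_i) = 12.9/3.80 + 1.65/19.3 = 3.480 d.
K_eq = L / Σ(b_i/K_i) = 14.55 / 3.480 = 4.181 m/day.
Q = K_eq · A · (Δh/L) = 4.181 × 1810 × (9.41/14.55) = 4894 m³/day.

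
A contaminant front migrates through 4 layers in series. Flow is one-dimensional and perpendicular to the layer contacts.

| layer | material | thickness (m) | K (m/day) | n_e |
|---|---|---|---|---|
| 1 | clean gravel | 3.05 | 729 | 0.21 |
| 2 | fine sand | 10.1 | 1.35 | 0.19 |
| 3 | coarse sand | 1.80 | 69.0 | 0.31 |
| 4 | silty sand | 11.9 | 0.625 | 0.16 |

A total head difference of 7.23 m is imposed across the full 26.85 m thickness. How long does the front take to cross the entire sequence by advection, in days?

18.4

With flow normal to the layers, continuity requires the same specific discharge q through every layer.
Σ(b_i/K_i) = 3.05/729 + 10.1/1.35 + 1.80/69.0 + 11.9/0.625 = 26.55 d.
q = Δh / Σ(b_i/K_i) = 7.23 / 26.55 = 0.2723 m/day.
In each layer the seepage velocity is v_i = q/n_i, so the layer transit time is t_i = b_i·n_i / q:
  layer 1 (clean gravel): t_1 = 3.05 × 0.21 / 0.2723 = 2.352 d
  layer 2 (fine sand): t_2 = 10.1 × 0.19 / 0.2723 = 7.047 d
  layer 3 (coarse sand): t_3 = 1.80 × 0.31 / 0.2723 = 2.049 d
  layer 4 (silty sand): t_4 = 11.9 × 0.16 / 0.2723 = 6.992 d
Total t = Σ t_i = 18.44 days.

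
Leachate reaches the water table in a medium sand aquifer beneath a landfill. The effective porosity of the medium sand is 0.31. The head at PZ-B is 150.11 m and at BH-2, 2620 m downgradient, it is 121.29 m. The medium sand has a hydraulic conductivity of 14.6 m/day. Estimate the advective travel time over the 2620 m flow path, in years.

13.8

Hydraulic gradient i = (150.11 − 121.29) / 2620 = 28.82 / 2620 = 0.01100.
Darcy flux q = K · i = 14.60 × 0.01100 = 0.1606 m/day.
Seepage velocity v = q / n_e = 0.1606 / 0.31 = 0.5181 m/day.
Travel time t = L / v = 2620 / 0.5181 = 5057 days = 13.85 years.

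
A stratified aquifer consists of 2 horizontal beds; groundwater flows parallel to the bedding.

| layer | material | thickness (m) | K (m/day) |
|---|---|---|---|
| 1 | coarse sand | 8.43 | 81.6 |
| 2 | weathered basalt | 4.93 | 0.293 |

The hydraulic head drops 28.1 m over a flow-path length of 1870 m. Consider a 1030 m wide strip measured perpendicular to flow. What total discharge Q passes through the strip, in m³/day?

Flow is parallel to layering, so each bed carries its own Darcy discharge and the transmissivities add.
Σ(K_i·b_i) = 81.6×8.43 + 0.293×4.93 = 689.3 m²/day.
Hydraulic gradient i = Δh / L = 28.1 / 1870 = 0.01503.
Q = Σ(K_i·b_i) · W · i = 689.3 × 1030 × 0.01503 = 10669 m³/day.

10700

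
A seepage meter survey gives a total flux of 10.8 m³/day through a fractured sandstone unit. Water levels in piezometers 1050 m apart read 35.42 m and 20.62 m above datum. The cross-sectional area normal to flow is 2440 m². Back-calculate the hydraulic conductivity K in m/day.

0.314

Hydraulic gradient i = (35.42 − 20.62) / 1050 = 14.8 / 1050 = 0.01410.
From Q = K·A·i, K = Q / (A·i) = 10.8 / (2440 × 0.01410) = 0.3140 m/day.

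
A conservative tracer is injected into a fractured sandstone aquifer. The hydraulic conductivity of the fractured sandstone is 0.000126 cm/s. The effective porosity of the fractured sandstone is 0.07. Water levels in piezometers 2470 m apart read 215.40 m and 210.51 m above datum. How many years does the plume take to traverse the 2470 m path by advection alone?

2200

Convert K: 0.000126 cm/s × 864 = 0.1089 m/day.
Hydraulic gradient i = (215.40 − 210.51) / 2470 = 4.89 / 2470 = 0.001980.
Darcy flux q = K · i = 0.1089 × 0.001980 = 0.0002155 m/day.
Seepage velocity v = q / n_e = 0.0002155 / 0.07 = 0.003079 m/day.
Travel time t = L / v = 2470 / 0.003079 = 8.022e+05 days = 2196 years.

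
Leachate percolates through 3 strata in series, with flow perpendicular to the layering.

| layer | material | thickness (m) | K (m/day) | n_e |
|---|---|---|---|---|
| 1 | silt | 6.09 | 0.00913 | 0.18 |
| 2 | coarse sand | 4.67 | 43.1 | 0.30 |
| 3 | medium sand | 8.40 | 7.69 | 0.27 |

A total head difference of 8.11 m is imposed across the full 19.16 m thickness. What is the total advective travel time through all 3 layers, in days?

393

With flow normal to the layers, continuity requires the same specific discharge q through every layer.
Σ(b_i/K_i) = 6.09/0.00913 + 4.67/43.1 + 8.40/7.69 = 668.2 d.
q = Δh / Σ(b_i/K_i) = 8.11 / 668.2 = 0.01214 m/day.
In each layer the seepage velocity is v_i = q/n_i, so the layer transit time is t_i = b_i·n_i / q:
  layer 1 (silt): t_1 = 6.09 × 0.18 / 0.01214 = 90.32 d
  layer 2 (coarse sand): t_2 = 4.67 × 0.30 / 0.01214 = 115.4 d
  layer 3 (medium sand): t_3 = 8.40 × 0.27 / 0.01214 = 186.9 d
Total t = Σ t_i = 392.6 days.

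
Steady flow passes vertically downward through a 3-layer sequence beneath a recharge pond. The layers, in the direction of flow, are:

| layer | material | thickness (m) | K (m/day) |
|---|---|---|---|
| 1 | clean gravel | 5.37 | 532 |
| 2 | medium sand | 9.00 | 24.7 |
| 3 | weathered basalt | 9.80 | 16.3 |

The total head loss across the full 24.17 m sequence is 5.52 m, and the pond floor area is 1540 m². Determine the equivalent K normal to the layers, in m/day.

24.8

Flow is perpendicular to layering, so the layers act in series and the equivalent K is the thickness-weighted harmonic mean.
Total thickness L = 5.37 + 9.00 + 9.80 = 24.17 m.
Σ(b_i/K_i) = 5.37/532 + 9.00/24.7 + 9.80/16.3 = 0.9757 d.
K_eq = L / Σ(b_i/K_i) = 24.17 / 0.9757 = 24.77 m/day.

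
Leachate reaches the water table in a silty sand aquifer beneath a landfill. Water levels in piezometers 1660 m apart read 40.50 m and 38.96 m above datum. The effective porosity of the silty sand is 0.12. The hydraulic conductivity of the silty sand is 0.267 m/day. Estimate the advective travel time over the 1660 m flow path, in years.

2200

Hydraulic gradient i = (40.50 − 38.96) / 1660 = 1.54 / 1660 = 0.0009277.
Darcy flux q = K · i = 0.2670 × 0.0009277 = 0.0002477 m/day.
Seepage velocity v = q / n_e = 0.0002477 / 0.12 = 0.002064 m/day.
Travel time t = L / v = 1660 / 0.002064 = 8.042e+05 days = 2202 years.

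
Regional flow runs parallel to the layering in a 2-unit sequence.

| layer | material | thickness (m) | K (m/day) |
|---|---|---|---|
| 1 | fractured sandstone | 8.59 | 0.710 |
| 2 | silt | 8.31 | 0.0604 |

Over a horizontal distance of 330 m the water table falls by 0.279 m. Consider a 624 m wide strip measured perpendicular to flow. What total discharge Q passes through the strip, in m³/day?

3.48

Flow is parallel to layering, so each bed carries its own Darcy discharge and the transmissivities add.
Σ(K_i·b_i) = 0.710×8.59 + 0.0604×8.31 = 6.601 m²/day.
Hydraulic gradient i = Δh / L = 0.279 / 330 = 0.0008455.
Q = Σ(K_i·b_i) · W · i = 6.601 × 624 × 0.0008455 = 3.482 m³/day.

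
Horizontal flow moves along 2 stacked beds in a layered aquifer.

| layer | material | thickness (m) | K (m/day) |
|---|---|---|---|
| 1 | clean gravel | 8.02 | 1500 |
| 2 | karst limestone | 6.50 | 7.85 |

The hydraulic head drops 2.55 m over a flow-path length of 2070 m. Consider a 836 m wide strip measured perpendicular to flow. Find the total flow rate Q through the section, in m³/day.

Flow is parallel to layering, so each bed carries its own Darcy discharge and the transmissivities add.
Σ(K_i·b_i) = 1500×8.02 + 7.85×6.50 = 12081 m²/day.
Hydraulic gradient i = Δh / L = 2.55 / 2070 = 0.001232.
Q = Σ(K_i·b_i) · W · i = 12081 × 836 × 0.001232 = 12442 m³/day.

12400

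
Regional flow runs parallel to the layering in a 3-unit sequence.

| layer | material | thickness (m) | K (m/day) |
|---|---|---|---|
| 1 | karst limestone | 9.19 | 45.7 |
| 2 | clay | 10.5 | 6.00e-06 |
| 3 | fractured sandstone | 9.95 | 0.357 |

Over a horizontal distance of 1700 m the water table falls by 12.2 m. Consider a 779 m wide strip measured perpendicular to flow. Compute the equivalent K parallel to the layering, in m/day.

14.3

Flow is parallel to layering, so each bed carries its own Darcy discharge and the transmissivities add.
Σ(K_i·b_i) = 45.7×9.19 + 6.00e-06×10.5 + 0.357×9.95 = 423.5 m²/day.
Total thickness b = 29.64 m, so K_eq = Σ(K_i·b_i)/b = 14.29 m/day.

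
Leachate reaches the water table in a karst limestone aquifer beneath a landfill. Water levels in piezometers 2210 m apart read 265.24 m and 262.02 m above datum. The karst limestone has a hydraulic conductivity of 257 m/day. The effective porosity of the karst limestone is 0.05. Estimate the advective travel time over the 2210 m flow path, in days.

Hydraulic gradient i = (265.24 − 262.02) / 2210 = 3.22 / 2210 = 0.001457.
Darcy flux q = K · i = 257.0 × 0.001457 = 0.3745 m/day.
Seepage velocity v = q / n_e = 0.3745 / 0.05 = 7.489 m/day.
Travel time t = L / v = 2210 / 7.489 = 295.1 days.

295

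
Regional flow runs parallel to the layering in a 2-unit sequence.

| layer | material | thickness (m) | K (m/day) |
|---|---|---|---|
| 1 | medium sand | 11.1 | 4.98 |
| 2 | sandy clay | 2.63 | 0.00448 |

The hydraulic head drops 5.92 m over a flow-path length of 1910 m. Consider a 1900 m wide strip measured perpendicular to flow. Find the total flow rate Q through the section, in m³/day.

Flow is parallel to layering, so each bed carries its own Darcy discharge and the transmissivities add.
Σ(K_i·b_i) = 4.98×11.1 + 0.00448×2.63 = 55.29 m²/day.
Hydraulic gradient i = Δh / L = 5.92 / 1910 = 0.003099.
Q = Σ(K_i·b_i) · W · i = 55.29 × 1900 × 0.003099 = 325.6 m³/day.

326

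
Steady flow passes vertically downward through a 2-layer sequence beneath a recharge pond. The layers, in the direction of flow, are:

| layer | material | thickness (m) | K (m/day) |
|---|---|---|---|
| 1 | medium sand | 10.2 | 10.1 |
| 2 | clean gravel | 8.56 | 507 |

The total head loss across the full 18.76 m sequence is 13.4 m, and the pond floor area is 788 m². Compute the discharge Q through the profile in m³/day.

10300

Flow is perpendicular to layering, so the layers act in series and the equivalent K is the thickness-weighted harmonic mean.
Total thickness L = 10.2 + 8.56 = 18.76 m.
Σ(b_i/K_i) = 10.2/10.1 + 8.56/507 = 1.027 d.
K_eq = L / Σ(b_i/K_i) = 18.76 / 1.027 = 18.27 m/day.
Q = K_eq · A · (Δh/L) = 18.27 × 788 × (13.4/18.76) = 10284 m³/day.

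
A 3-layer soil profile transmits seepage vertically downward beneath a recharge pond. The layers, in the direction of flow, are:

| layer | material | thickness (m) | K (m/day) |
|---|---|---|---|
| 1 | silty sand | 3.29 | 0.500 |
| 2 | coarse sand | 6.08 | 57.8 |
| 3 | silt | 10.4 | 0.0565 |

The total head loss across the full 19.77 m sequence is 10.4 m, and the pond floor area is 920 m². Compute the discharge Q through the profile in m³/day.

Flow is perpendicular to layering, so the layers act in series and the equivalent K is the thickness-weighted harmonic mean.
Total thickness L = 3.29 + 6.08 + 10.4 = 19.77 m.
Σ(b_i/K_i) = 3.29/0.500 + 6.08/57.8 + 10.4/0.0565 = 190.8 d.
K_eq = L / Σ(b_i/K_i) = 19.77 / 190.8 = 0.1036 m/day.
Q = K_eq · A · (Δh/L) = 0.1036 × 920 × (10.4/19.77) = 50.16 m³/day.

50.2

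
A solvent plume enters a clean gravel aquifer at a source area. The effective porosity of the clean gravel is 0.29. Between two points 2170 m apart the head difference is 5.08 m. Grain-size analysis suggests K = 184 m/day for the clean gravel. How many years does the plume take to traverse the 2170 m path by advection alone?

4.00

Hydraulic gradient i = Δh / L = 5.08 / 2170 = 0.002341.
Darcy flux q = K · i = 184.0 × 0.002341 = 0.4307 m/day.
Seepage velocity v = q / n_e = 0.4307 / 0.29 = 1.485 m/day.
Travel time t = L / v = 2170 / 1.485 = 1461 days = 4.000 years.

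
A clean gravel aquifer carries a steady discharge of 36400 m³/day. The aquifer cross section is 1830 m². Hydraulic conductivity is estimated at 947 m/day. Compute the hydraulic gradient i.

From Q = K·A·i, i = Q / (K·A) = 36400 / (947.0 × 1830) = 0.02100.

0.0210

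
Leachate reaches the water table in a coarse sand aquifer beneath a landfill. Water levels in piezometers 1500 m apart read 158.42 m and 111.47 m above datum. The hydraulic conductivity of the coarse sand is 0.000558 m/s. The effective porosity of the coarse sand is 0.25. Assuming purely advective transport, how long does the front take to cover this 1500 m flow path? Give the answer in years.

Convert K: 0.000558 m/s × 86400 = 48.21 m/day.
Hydraulic gradient i = (158.42 − 111.47) / 1500 = 46.95 / 1500 = 0.03130.
Darcy flux q = K · i = 48.21 × 0.03130 = 1.509 m/day.
Seepage velocity v = q / n_e = 1.509 / 0.25 = 6.036 m/day.
Travel time t = L / v = 1500 / 6.036 = 248.5 days = 0.6804 years.

0.680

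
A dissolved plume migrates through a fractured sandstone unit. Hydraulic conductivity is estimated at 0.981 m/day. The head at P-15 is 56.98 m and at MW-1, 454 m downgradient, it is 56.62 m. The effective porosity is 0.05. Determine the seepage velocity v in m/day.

Hydraulic gradient i = (56.98 − 56.62) / 454 = 0.36 / 454 = 0.0007930.
Darcy flux q = K · i = 0.9810 × 0.0007930 = 0.0007779 m/day.
Seepage velocity v = q / n_e = 0.0007779 / 0.05 = 0.01556 m/day.

0.0156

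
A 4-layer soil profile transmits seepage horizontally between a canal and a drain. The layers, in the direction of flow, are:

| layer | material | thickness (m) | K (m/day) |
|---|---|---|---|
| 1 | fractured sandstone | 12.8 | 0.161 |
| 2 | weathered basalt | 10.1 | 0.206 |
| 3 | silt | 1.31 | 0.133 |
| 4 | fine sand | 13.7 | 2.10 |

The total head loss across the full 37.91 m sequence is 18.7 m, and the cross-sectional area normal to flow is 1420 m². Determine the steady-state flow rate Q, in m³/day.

183

Flow is perpendicular to layering, so the layers act in series and the equivalent K is the thickness-weighted harmonic mean.
Total thickness L = 12.8 + 10.1 + 1.31 + 13.7 = 37.91 m.
Σ(b_i/K_i) = 12.8/0.161 + 10.1/0.206 + 1.31/0.133 + 13.7/2.10 = 144.9 d.
K_eq = L / Σ(b_i/K_i) = 37.91 / 144.9 = 0.2616 m/day.
Q = K_eq · A · (Δh/L) = 0.2616 × 1420 × (18.7/37.91) = 183.3 m³/day.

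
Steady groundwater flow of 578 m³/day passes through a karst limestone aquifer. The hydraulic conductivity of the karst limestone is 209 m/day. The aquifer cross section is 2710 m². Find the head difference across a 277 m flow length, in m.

0.283

From Q = K·A·i, i = Q / (K·A) = 578 / (209.0 × 2710) = 0.001020.
Head loss Δh = i · L = 0.001020 × 277 = 0.2827 m.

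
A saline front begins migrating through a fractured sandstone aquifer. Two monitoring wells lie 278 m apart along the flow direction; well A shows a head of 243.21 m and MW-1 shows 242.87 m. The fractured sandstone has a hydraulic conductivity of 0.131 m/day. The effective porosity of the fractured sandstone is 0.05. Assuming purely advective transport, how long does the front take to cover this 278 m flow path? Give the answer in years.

238

Hydraulic gradient i = (243.21 − 242.87) / 278 = 0.34 / 278 = 0.001223.
Darcy flux q = K · i = 0.1310 × 0.001223 = 0.0001602 m/day.
Seepage velocity v = q / n_e = 0.0001602 / 0.05 = 0.003204 m/day.
Travel time t = L / v = 278 / 0.003204 = 86758 days = 237.5 years.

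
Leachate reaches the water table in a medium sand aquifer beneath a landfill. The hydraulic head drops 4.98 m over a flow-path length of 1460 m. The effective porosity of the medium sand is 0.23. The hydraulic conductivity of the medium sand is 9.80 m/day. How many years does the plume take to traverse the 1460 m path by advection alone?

Hydraulic gradient i = Δh / L = 4.98 / 1460 = 0.003411.
Darcy flux q = K · i = 9.800 × 0.003411 = 0.03343 m/day.
Seepage velocity v = q / n_e = 0.03343 / 0.23 = 0.1453 m/day.
Travel time t = L / v = 1460 / 0.1453 = 10046 days = 27.50 years.

27.5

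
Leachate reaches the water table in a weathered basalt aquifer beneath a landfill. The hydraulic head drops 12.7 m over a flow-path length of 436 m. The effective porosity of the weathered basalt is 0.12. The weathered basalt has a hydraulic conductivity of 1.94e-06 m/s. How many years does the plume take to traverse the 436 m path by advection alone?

29.3

Convert K: 1.94e-06 m/s × 86400 = 0.1676 m/day.
Hydraulic gradient i = Δh / L = 12.7 / 436 = 0.02913.
Darcy flux q = K · i = 0.1676 × 0.02913 = 0.004882 m/day.
Seepage velocity v = q / n_e = 0.004882 / 0.12 = 0.04069 m/day.
Travel time t = L / v = 436 / 0.04069 = 10716 days = 29.34 years.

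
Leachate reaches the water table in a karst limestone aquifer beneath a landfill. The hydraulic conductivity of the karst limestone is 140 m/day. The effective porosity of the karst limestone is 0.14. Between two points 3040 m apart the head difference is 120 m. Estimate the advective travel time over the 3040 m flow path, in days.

77.0

Hydraulic gradient i = Δh / L = 120 / 3040 = 0.03947.
Darcy flux q = K · i = 140.0 × 0.03947 = 5.526 m/day.
Seepage velocity v = q / n_e = 5.526 / 0.14 = 39.47 m/day.
Travel time t = L / v = 3040 / 39.47 = 77.01 days.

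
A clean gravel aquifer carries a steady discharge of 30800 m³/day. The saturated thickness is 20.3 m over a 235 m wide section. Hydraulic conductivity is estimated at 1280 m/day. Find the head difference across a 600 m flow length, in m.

3.03

Cross-sectional area A = 235 × 20.3 = 4770 m².
From Q = K·A·i, i = Q / (K·A) = 30800 / (1280 × 4770) = 0.005044.
Head loss Δh = i · L = 0.005044 × 600 = 3.026 m.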